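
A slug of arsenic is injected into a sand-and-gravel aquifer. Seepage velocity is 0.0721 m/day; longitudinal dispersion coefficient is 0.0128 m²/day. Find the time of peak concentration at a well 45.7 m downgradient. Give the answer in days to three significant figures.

For the 1D instantaneous-source solution, setting ∂C/∂t = 0 at fixed x gives v²t² + 2Dt − x² = 0, so t = (√(D² + v²x²) − D)/v².
√(D² + v²x²) = √(0.0128² + 0.0721² × 45.7²) = 3.295; v² = 0.00519841.
t = (3.295 − 0.0128)/0.00519841 = 631 days (vs. the pure-advection estimate x/v = 634 d).

631 days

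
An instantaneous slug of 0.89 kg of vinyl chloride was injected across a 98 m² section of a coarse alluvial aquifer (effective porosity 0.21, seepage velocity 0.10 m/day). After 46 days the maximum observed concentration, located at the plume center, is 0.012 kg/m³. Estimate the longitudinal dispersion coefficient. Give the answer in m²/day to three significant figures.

At the plume center C_max = M/(n_e·A·√(4πDt)), so D = M²/(4πt·(n_e·A·C_max)²).
n_e·A·C_max = 0.21 × 98 × 0.012 = 0.2470 kg/m.
D = 0.89²/(4π × 46 × 0.2470²) = 0.0225 m²/day.

0.0225 m²/day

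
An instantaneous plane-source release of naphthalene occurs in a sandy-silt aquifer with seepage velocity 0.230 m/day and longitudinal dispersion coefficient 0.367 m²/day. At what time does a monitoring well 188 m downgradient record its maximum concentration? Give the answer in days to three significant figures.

For the 1D instantaneous-source solution, setting ∂C/∂t = 0 at fixed x gives v²t² + 2Dt − x² = 0, so t = (√(D² + v²x²) − D)/v².
√(D² + v²x²) = √(0.367² + 0.230² × 188²) = 43.24; v² = 0.0529.
t = (43.24 − 0.367)/0.0529 = 810 days (vs. the pure-advection estimate x/v = 817 d).

810 days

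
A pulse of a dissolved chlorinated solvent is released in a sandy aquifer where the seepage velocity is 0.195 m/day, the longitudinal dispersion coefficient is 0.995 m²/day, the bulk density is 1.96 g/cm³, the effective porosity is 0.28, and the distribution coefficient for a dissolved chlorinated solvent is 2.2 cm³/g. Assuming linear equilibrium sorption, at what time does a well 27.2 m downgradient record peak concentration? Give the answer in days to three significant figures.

Retardation factor R = 1 + ρ_b·K_d/n = 1 + 1.96 × 2.2/0.28 = 16.40.
Sorption retards both mechanisms: v_R = v/R = 0.01189 m/day, D_R = D/R = 0.06067 m²/day.
Peak time from v_R²t² + 2D_R t − x² = 0: t = (√(D_R² + v_R²x²) − D_R)/v_R².
√(D_R² + v_R²x²) = √(0.06067² + 0.01189² × 27.2²) = 0.3290; v_R² = 0.0001414.
t = (0.3290 − 0.06067)/0.0001414 = 1900 days.

1900 days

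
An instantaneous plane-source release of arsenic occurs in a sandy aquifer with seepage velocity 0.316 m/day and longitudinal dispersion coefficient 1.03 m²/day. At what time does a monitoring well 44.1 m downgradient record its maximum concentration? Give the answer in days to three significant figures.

For the 1D instantaneous-source solution, setting ∂C/∂t = 0 at fixed x gives v²t² + 2Dt − x² = 0, so t = (√(D² + v²x²) − D)/v².
√(D² + v²x²) = √(1.03² + 0.316² × 44.1²) = 13.97; v² = 0.099856.
t = (13.97 − 1.03)/0.099856 = 130 days (vs. the pure-advection estimate x/v = 140 d).

130 days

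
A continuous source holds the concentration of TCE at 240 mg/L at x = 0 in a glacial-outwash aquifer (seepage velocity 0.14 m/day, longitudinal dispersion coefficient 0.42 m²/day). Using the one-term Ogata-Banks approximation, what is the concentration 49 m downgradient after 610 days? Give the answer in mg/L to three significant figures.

227 mg/L

For a continuous step input, C/C₀ ≈ ½·erfc((x−vt)/(2√(Dt))).
vt = 0.14 × 610 = 85.4 m and 2√(Dt) = 2√(0.42 × 610) = 32.01 m.
Argument (x−vt)/(2√(Dt)) = (49 − 85.4)/32.01 = -1.137; ½·erfc(-1.137) = 0.9461.
C = 240 × 0.9461 = 227 mg/L.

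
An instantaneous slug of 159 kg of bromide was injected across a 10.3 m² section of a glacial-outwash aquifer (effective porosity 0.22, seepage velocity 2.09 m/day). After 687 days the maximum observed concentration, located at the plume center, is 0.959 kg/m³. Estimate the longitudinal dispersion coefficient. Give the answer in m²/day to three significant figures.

0.620 m²/day

At the plume center C_max = M/(n_e·A·√(4πDt)), so D = M²/(4πt·(n_e·A·C_max)²).
n_e·A·C_max = 0.22 × 10.3 × 0.959 = 2.173 kg/m.
D = 159²/(4π × 687 × 2.173²) = 0.620 m²/day.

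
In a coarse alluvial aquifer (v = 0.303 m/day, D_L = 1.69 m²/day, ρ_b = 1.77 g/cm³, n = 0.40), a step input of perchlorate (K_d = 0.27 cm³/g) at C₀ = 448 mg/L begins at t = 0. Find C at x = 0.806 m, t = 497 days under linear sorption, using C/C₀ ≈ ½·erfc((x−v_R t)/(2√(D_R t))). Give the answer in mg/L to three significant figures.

445 mg/L

Retardation factor R = 1 + ρ_b·K_d/n = 1 + 1.77 × 0.27/0.40 = 2.195.
Sorption retards both mechanisms: v_R = v/R = 0.1380 m/day, D_R = D/R = 0.7699 m²/day.
v_R·t = 0.1380 × 497 = 68.586 m; 2√(D_R t) = 39.12 m; argument = (0.806 − 68.586)/39.12 = -1.733.
C = C₀ × ½·erfc(-1.733) = 448 × 0.9929 = 445 mg/L.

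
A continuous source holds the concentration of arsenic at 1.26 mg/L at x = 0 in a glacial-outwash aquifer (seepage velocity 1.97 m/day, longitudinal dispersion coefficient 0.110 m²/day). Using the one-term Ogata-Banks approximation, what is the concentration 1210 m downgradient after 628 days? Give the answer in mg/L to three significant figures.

1.25 mg/L

For a continuous step input, C/C₀ ≈ ½·erfc((x−vt)/(2√(Dt))).
vt = 1.97 × 628 = 1237.16 m and 2√(Dt) = 2√(0.110 × 628) = 16.62 m.
Argument (x−vt)/(2√(Dt)) = (1210 − 1237.16)/16.62 = -1.634; ½·erfc(-1.634) = 0.9896.
C = 1.26 × 0.9896 = 1.25 mg/L.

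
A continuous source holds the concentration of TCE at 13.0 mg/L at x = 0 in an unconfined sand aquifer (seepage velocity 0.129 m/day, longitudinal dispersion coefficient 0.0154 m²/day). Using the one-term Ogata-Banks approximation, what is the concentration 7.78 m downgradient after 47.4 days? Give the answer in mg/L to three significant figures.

For a continuous step input, C/C₀ ≈ ½·erfc((x−vt)/(2√(Dt))).
vt = 0.129 × 47.4 = 6.1146 m and 2√(Dt) = 2√(0.0154 × 47.4) = 1.709 m.
Argument (x−vt)/(2√(Dt)) = (7.78 − 6.1146)/1.709 = 0.9745; ½·erfc(0.9745) = 0.08408.
C = 13.0 × 0.08408 = 1.09 mg/L.

1.09 mg/L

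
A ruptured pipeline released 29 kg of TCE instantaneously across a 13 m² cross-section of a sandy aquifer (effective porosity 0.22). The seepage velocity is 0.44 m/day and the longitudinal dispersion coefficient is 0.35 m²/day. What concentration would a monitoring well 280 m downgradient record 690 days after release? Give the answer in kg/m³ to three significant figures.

For an instantaneous plane source, C(x,t) = M/(n_e·A·√(4πDt)) · exp(−(x−vt)²/(4Dt)), with n_e·A the pore (flow) area.
Plume center vt = 0.44 × 690 = 303.6 m, so the well at 280 m is 23.6 m upgradient of the peak.
√(4πDt) = 55.09 m, giving peak height M/(n_e·A·√(4πDt)) = 29/(0.22 × 13 × 55.09) = 0.1841 kg/m³.
(x−vt)²/(4Dt) = (-23.6)²/(4 × 0.35 × 690) = 0.5766; exp(−0.5766) = 0.5618.
C = 0.1841 × 0.5618 = 0.103 kg/m³.

0.103 kg/m³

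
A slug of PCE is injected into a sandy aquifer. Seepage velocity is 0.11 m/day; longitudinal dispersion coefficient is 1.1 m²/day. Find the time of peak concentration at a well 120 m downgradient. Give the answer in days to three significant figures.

For the 1D instantaneous-source solution, setting ∂C/∂t = 0 at fixed x gives v²t² + 2Dt − x² = 0, so t = (√(D² + v²x²) − D)/v².
√(D² + v²x²) = √(1.1² + 0.11² × 120²) = 13.25; v² = 0.0121.
t = (13.25 − 1.1)/0.0121 = 1000 days (vs. the pure-advection estimate x/v = 1090 d).

1000 days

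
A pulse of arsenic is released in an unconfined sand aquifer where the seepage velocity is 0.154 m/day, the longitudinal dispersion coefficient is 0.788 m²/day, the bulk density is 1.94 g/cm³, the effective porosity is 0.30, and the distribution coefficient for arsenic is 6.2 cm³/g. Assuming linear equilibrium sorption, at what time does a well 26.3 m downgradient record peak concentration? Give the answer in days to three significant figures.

Retardation factor R = 1 + ρ_b·K_d/n = 1 + 1.94 × 6.2/0.30 = 41.09.
Sorption retards both mechanisms: v_R = v/R = 0.003748 m/day, D_R = D/R = 0.01918 m²/day.
Peak time from v_R²t² + 2D_R t − x² = 0: t = (√(D_R² + v_R²x²) − D_R)/v_R².
√(D_R² + v_R²x²) = √(0.01918² + 0.003748² × 26.3²) = 0.1004; v_R² = 1.405e-05.
t = (0.1004 − 0.01918)/1.405e-05 = 5780 days.

5780 days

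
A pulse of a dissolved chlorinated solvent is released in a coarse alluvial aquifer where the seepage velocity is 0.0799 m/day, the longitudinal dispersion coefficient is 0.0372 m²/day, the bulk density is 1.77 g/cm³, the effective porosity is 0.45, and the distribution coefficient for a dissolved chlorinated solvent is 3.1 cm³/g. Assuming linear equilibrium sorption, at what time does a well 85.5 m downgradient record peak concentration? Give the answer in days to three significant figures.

14000 days

Retardation factor R = 1 + ρ_b·K_d/n = 1 + 1.77 × 3.1/0.45 = 13.19.
Sorption retards both mechanisms: v_R = v/R = 0.006058 m/day, D_R = D/R = 0.002820 m²/day.
Peak time from v_R²t² + 2D_R t − x² = 0: t = (√(D_R² + v_R²x²) − D_R)/v_R².
√(D_R² + v_R²x²) = √(0.002820² + 0.006058² × 85.5²) = 0.5180; v_R² = 3.670e-05.
t = (0.5180 − 0.002820)/3.670e-05 = 14000 days.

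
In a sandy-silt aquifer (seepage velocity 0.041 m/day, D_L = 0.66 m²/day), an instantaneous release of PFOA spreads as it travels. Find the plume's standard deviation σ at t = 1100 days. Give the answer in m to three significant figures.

Dispersive spreading gives a Gaussian with σ² = 2Dt; advection only shifts the center.
σ = √(2 × 0.66 × 1100) = 38.1 m.

38.1 m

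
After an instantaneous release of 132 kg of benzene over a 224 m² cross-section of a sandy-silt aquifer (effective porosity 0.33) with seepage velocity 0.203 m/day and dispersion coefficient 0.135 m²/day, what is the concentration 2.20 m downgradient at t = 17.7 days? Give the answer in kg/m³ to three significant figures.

For an instantaneous plane source, C(x,t) = M/(n_e·A·√(4πDt)) · exp(−(x−vt)²/(4Dt)), with n_e·A the pore (flow) area.
Plume center vt = 0.203 × 17.7 = 3.5931 m, so the well at 2.20 m is 1.3931 m upgradient of the peak.
√(4πDt) = 5.480 m, giving peak height M/(n_e·A·√(4πDt)) = 132/(0.33 × 224 × 5.480) = 0.3259 kg/m³.
(x−vt)²/(4Dt) = (-1.3931)²/(4 × 0.135 × 17.7) = 0.2030; exp(−0.2030) = 0.8163.
C = 0.3259 × 0.8163 = 0.266 kg/m³.

0.266 kg/m³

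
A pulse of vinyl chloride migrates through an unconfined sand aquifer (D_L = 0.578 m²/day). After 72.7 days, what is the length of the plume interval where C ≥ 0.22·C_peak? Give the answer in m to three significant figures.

The plume is Gaussian with σ = √(2Dt) = √(2 × 0.578 × 72.7) = 9.167 m.
C/C_peak = exp(−Δx²/(2σ²)) = 0.22 ⇒ Δx = σ·√(−2 ln 0.22) = 9.167 × 1.740 = 15.95 m.
Width = 2Δx = 31.9 m.

31.9 m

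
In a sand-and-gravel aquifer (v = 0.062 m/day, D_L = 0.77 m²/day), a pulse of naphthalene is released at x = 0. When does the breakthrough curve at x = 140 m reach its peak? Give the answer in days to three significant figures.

2070 days

For the 1D instantaneous-source solution, setting ∂C/∂t = 0 at fixed x gives v²t² + 2Dt − x² = 0, so t = (√(D² + v²x²) − D)/v².
√(D² + v²x²) = √(0.77² + 0.062² × 140²) = 8.714; v² = 0.003844.
t = (8.714 − 0.77)/0.003844 = 2070 days (vs. the pure-advection estimate x/v = 2260 d).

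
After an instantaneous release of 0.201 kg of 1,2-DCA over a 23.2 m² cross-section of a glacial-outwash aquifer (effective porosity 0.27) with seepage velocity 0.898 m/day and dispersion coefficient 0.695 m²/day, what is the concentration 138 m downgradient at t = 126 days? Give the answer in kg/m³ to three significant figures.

0.000166 kg/m³

For an instantaneous plane source, C(x,t) = M/(n_e·A·√(4πDt)) · exp(−(x−vt)²/(4Dt)), with n_e·A the pore (flow) area.
Plume center vt = 0.898 × 126 = 113.148 m, so the well at 138 m is 24.852 m downgradient of the peak.
√(4πDt) = 33.17 m, giving peak height M/(n_e·A·√(4πDt)) = 0.201/(0.27 × 23.2 × 33.17) = 0.0009674 kg/m³.
(x−vt)²/(4Dt) = (24.852)²/(4 × 0.695 × 126) = 1.763; exp(−1.763) = 0.1715.
C = 0.0009674 × 0.1715 = 0.000166 kg/m³.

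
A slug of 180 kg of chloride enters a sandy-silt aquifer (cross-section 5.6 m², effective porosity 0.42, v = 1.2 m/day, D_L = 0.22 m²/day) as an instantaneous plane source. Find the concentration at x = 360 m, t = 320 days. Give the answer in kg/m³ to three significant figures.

For an instantaneous plane source, C(x,t) = M/(n_e·A·√(4πDt)) · exp(−(x−vt)²/(4Dt)), with n_e·A the pore (flow) area.
Plume center vt = 1.2 × 320 = 384 m, so the well at 360 m is 24 m upgradient of the peak.
√(4πDt) = 29.74 m, giving peak height M/(n_e·A·√(4πDt)) = 180/(0.42 × 5.6 × 29.74) = 2.573 kg/m³.
(x−vt)²/(4Dt) = (-24)²/(4 × 0.22 × 320) = 2.045; exp(−2.045) = 0.1294.
C = 2.573 × 0.1294 = 0.333 kg/m³.

0.333 kg/m³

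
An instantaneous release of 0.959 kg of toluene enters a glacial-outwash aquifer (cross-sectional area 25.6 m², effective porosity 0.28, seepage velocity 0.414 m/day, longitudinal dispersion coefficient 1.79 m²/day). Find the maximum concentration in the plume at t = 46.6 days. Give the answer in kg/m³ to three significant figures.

0.00413 kg/m³

The peak of an instantaneous 1D plume sits at x = vt; there the Gaussian factor is 1 and C_max = M/(n_e·A·√(4πDt)), where n_e·A is the pore area the mass is dissolved in.
√(4πDt) = √(4π × 1.79 × 46.6) = 32.38 m, so C_max = 0.959/(0.28 × 25.6 × 32.38) = 0.00413 kg/m³.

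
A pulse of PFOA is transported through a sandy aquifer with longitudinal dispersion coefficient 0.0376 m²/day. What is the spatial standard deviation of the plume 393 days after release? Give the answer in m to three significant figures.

Dispersive spreading gives a Gaussian with σ² = 2Dt; advection only shifts the center.
σ = √(2 × 0.0376 × 393) = 5.44 m.

5.44 m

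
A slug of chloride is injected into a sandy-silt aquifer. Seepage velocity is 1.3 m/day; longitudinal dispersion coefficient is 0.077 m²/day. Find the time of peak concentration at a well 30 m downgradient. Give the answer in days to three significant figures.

23.0 days

For the 1D instantaneous-source solution, setting ∂C/∂t = 0 at fixed x gives v²t² + 2Dt − x² = 0, so t = (√(D² + v²x²) − D)/v².
√(D² + v²x²) = √(0.077² + 1.3² × 30²) = 39.00; v² = 1.69.
t = (39.00 − 0.077)/1.69 = 23.0 days (vs. the pure-advection estimate x/v = 23.1 d).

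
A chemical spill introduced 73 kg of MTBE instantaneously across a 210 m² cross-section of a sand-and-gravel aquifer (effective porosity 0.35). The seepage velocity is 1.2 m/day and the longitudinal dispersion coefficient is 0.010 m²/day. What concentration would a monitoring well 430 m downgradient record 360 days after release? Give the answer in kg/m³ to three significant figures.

For an instantaneous plane source, C(x,t) = M/(n_e·A·√(4πDt)) · exp(−(x−vt)²/(4Dt)), with n_e·A the pore (flow) area.
Plume center vt = 1.2 × 360 = 432 m, so the well at 430 m is 2 m upgradient of the peak.
√(4πDt) = 6.726 m, giving peak height M/(n_e·A·√(4πDt)) = 73/(0.35 × 210 × 6.726) = 0.1477 kg/m³.
(x−vt)²/(4Dt) = (-2)²/(4 × 0.010 × 360) = 0.2778; exp(−0.2778) = 0.7574.
C = 0.1477 × 0.7574 = 0.112 kg/m³.

0.112 kg/m³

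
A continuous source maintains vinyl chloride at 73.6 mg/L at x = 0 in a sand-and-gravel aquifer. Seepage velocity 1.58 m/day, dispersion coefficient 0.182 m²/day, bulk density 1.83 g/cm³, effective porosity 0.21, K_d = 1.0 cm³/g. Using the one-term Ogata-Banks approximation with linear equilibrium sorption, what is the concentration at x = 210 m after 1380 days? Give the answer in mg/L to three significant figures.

72.0 mg/L

Retardation factor R = 1 + ρ_b·K_d/n = 1 + 1.83 × 1.0/0.21 = 9.714.
Sorption retards both mechanisms: v_R = v/R = 0.1627 m/day, D_R = D/R = 0.01874 m²/day.
v_R·t = 0.1627 × 1380 = 224.526 m; 2√(D_R t) = 10.17 m; argument = (210 − 224.526)/10.17 = -1.428.
C = C₀ × ½·erfc(-1.428) = 73.6 × 0.9783 = 72.0 mg/L.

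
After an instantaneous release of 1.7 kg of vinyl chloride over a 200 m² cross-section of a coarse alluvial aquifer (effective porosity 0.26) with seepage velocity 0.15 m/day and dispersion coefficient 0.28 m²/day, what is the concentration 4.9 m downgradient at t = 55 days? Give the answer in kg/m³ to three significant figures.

For an instantaneous plane source, C(x,t) = M/(n_e·A·√(4πDt)) · exp(−(x−vt)²/(4Dt)), with n_e·A the pore (flow) area.
Plume center vt = 0.15 × 55 = 8.25 m, so the well at 4.9 m is 3.35 m upgradient of the peak.
√(4πDt) = 13.91 m, giving peak height M/(n_e·A·√(4πDt)) = 1.7/(0.26 × 200 × 13.91) = 0.002350 kg/m³.
(x−vt)²/(4Dt) = (-3.35)²/(4 × 0.28 × 55) = 0.1822; exp(−0.1822) = 0.8334.
C = 0.002350 × 0.8334 = 0.00196 kg/m³.

0.00196 kg/m³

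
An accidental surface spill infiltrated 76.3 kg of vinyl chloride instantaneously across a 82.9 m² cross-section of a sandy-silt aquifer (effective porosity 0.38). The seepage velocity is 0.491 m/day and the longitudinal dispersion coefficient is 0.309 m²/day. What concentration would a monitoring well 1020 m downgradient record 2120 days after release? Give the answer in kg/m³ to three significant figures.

For an instantaneous plane source, C(x,t) = M/(n_e·A·√(4πDt)) · exp(−(x−vt)²/(4Dt)), with n_e·A the pore (flow) area.
Plume center vt = 0.491 × 2120 = 1040.92 m, so the well at 1020 m is 20.92 m upgradient of the peak.
√(4πDt) = 90.73 m, giving peak height M/(n_e·A·√(4πDt)) = 76.3/(0.38 × 82.9 × 90.73) = 0.02670 kg/m³.
(x−vt)²/(4Dt) = (-20.92)²/(4 × 0.309 × 2120) = 0.1670; exp(−0.1670) = 0.8462.
C = 0.02670 × 0.8462 = 0.0226 kg/m³.

0.0226 kg/m³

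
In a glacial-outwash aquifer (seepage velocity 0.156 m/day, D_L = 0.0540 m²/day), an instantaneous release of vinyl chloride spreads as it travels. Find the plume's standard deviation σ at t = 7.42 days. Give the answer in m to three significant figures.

0.895 m

Dispersive spreading gives a Gaussian with σ² = 2Dt; advection only shifts the center.
σ = √(2 × 0.0540 × 7.42) = 0.895 m.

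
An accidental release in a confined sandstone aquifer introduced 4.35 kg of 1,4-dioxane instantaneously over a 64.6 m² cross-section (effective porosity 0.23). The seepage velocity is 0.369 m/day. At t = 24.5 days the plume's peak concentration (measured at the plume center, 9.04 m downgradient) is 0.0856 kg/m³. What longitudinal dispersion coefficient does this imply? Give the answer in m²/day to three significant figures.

At the plume center C_max = M/(n_e·A·√(4πDt)), so D = M²/(4πt·(n_e·A·C_max)²).
n_e·A·C_max = 0.23 × 64.6 × 0.0856 = 1.272 kg/m.
D = 4.35²/(4π × 24.5 × 1.272²) = 0.0380 m²/day.

0.0380 m²/day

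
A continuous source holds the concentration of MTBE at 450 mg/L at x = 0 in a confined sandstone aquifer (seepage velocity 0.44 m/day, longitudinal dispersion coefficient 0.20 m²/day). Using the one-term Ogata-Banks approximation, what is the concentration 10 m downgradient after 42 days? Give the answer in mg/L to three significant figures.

441 mg/L

For a continuous step input, C/C₀ ≈ ½·erfc((x−vt)/(2√(Dt))).
vt = 0.44 × 42 = 18.48 m and 2√(Dt) = 2√(0.20 × 42) = 5.797 m.
Argument (x−vt)/(2√(Dt)) = (10 − 18.48)/5.797 = -1.463; ½·erfc(-1.463) = 0.9807.
C = 450 × 0.9807 = 441 mg/L.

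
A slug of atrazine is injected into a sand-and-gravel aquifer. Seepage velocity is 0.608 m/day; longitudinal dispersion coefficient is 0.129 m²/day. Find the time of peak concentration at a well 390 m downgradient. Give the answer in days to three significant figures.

641 days

For the 1D instantaneous-source solution, setting ∂C/∂t = 0 at fixed x gives v²t² + 2Dt − x² = 0, so t = (√(D² + v²x²) − D)/v².
√(D² + v²x²) = √(0.129² + 0.608² × 390²) = 237.1; v² = 0.369664.
t = (237.1 − 0.129)/0.369664 = 641 days (vs. the pure-advection estimate x/v = 641 d).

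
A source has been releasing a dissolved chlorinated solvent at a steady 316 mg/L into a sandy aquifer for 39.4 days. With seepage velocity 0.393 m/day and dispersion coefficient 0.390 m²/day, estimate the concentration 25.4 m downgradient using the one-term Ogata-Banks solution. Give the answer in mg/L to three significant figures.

For a continuous step input, C/C₀ ≈ ½·erfc((x−vt)/(2√(Dt))).
vt = 0.393 × 39.4 = 15.4842 m and 2√(Dt) = 2√(0.390 × 39.4) = 7.840 m.
Argument (x−vt)/(2√(Dt)) = (25.4 − 15.4842)/7.840 = 1.265; ½·erfc(1.265) = 0.03681.
C = 316 × 0.03681 = 11.6 mg/L.

11.6 mg/L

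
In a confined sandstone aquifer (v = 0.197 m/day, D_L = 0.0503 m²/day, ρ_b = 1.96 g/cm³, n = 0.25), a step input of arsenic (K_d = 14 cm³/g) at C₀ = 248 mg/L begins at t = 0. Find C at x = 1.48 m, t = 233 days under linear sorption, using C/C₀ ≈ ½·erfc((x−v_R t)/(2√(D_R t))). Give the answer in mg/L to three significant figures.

Retardation factor R = 1 + ρ_b·K_d/n = 1 + 1.96 × 14/0.25 = 110.8.
Sorption retards both mechanisms: v_R = v/R = 0.001778 m/day, D_R = D/R = 0.0004540 m²/day.
v_R·t = 0.001778 × 233 = 0.414274 m; 2√(D_R t) = 0.6505 m; argument = (1.48 − 0.414274)/0.6505 = 1.638.
C = C₀ × ½·erfc(1.638) = 248 × 0.01027 = 2.55 mg/L.

2.55 mg/L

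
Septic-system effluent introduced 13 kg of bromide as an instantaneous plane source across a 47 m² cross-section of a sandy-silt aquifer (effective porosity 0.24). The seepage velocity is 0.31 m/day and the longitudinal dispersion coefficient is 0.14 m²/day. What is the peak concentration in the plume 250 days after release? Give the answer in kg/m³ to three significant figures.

The peak of an instantaneous 1D plume sits at x = vt; there the Gaussian factor is 1 and C_max = M/(n_e·A·√(4πDt)), where n_e·A is the pore area the mass is dissolved in.
√(4πDt) = √(4π × 0.14 × 250) = 20.97 m, so C_max = 13/(0.24 × 47 × 20.97) = 0.0550 kg/m³.

0.0550 kg/m³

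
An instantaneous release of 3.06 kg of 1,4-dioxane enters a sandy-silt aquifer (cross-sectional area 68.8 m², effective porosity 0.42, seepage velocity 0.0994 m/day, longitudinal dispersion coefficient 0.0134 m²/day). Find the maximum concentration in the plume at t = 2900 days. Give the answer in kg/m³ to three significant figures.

The peak of an instantaneous 1D plume sits at x = vt; there the Gaussian factor is 1 and C_max = M/(n_e·A·√(4πDt)), where n_e·A is the pore area the mass is dissolved in.
√(4πDt) = √(4π × 0.0134 × 2900) = 22.10 m, so C_max = 3.06/(0.42 × 68.8 × 22.10) = 0.00479 kg/m³.

0.00479 kg/m³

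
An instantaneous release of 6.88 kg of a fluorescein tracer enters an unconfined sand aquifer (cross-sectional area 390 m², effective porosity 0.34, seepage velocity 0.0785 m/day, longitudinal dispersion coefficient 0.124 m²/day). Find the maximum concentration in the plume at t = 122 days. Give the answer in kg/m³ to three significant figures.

The peak of an instantaneous 1D plume sits at x = vt; there the Gaussian factor is 1 and C_max = M/(n_e·A·√(4πDt)), where n_e·A is the pore area the mass is dissolved in.
√(4πDt) = √(4π × 0.124 × 122) = 13.79 m, so C_max = 6.88/(0.34 × 390 × 13.79) = 0.00376 kg/m³.

0.00376 kg/m³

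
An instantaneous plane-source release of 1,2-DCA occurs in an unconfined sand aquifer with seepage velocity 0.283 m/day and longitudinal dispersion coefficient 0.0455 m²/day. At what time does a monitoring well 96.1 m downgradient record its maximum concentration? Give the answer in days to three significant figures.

For the 1D instantaneous-source solution, setting ∂C/∂t = 0 at fixed x gives v²t² + 2Dt − x² = 0, so t = (√(D² + v²x²) − D)/v².
√(D² + v²x²) = √(0.0455² + 0.283² × 96.1²) = 27.20; v² = 0.080089.
t = (27.20 − 0.0455)/0.080089 = 339 days (vs. the pure-advection estimate x/v = 340 d).

339 days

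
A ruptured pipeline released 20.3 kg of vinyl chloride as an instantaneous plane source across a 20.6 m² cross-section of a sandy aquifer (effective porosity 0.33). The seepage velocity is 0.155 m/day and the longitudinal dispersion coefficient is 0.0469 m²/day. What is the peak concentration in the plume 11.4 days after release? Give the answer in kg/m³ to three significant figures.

The peak of an instantaneous 1D plume sits at x = vt; there the Gaussian factor is 1 and C_max = M/(n_e·A·√(4πDt)), where n_e·A is the pore area the mass is dissolved in.
√(4πDt) = √(4π × 0.0469 × 11.4) = 2.592 m, so C_max = 20.3/(0.33 × 20.6 × 2.592) = 1.15 kg/m³.

1.15 kg/m³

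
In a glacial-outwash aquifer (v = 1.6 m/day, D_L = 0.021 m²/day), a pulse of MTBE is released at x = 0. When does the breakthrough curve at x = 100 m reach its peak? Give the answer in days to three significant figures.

For the 1D instantaneous-source solution, setting ∂C/∂t = 0 at fixed x gives v²t² + 2Dt − x² = 0, so t = (√(D² + v²x²) − D)/v².
√(D² + v²x²) = √(0.021² + 1.6² × 100²) = 160.0; v² = 2.56.
t = (160.0 − 0.021)/2.56 = 62.5 days (vs. the pure-advection estimate x/v = 62.5 d).

62.5 days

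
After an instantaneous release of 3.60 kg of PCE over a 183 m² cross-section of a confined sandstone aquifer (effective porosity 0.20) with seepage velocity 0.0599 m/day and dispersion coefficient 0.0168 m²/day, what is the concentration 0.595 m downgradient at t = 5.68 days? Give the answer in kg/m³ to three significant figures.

For an instantaneous plane source, C(x,t) = M/(n_e·A·√(4πDt)) · exp(−(x−vt)²/(4Dt)), with n_e·A the pore (flow) area.
Plume center vt = 0.0599 × 5.68 = 0.340232 m, so the well at 0.595 m is 0.254768 m downgradient of the peak.
√(4πDt) = 1.095 m, giving peak height M/(n_e·A·√(4πDt)) = 3.60/(0.20 × 183 × 1.095) = 0.08983 kg/m³.
(x−vt)²/(4Dt) = (0.254768)²/(4 × 0.0168 × 5.68) = 0.1700; exp(−0.1700) = 0.8437.
C = 0.08983 × 0.8437 = 0.0758 kg/m³.

0.0758 kg/m³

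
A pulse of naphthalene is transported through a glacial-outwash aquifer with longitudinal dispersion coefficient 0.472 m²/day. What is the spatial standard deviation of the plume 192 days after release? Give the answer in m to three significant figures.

13.5 m

Dispersive spreading gives a Gaussian with σ² = 2Dt; advection only shifts the center.
σ = √(2 × 0.472 × 192) = 13.5 m.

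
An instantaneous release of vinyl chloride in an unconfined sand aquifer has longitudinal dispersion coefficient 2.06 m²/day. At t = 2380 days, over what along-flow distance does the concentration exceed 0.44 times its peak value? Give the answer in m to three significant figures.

254 m

The plume is Gaussian with σ = √(2Dt) = √(2 × 2.06 × 2380) = 99.02 m.
C/C_peak = exp(−Δx²/(2σ²)) = 0.44 ⇒ Δx = σ·√(−2 ln 0.44) = 99.02 × 1.281 = 126.8 m.
Width = 2Δx = 254 m.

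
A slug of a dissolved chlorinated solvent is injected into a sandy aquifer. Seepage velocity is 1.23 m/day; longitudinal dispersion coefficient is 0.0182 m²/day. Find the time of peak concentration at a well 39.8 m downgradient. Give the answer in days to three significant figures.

For the 1D instantaneous-source solution, setting ∂C/∂t = 0 at fixed x gives v²t² + 2Dt − x² = 0, so t = (√(D² + v²x²) − D)/v².
√(D² + v²x²) = √(0.0182² + 1.23² × 39.8²) = 48.95; v² = 1.5129.
t = (48.95 − 0.0182)/1.5129 = 32.3 days (vs. the pure-advection estimate x/v = 32.4 d).

32.3 days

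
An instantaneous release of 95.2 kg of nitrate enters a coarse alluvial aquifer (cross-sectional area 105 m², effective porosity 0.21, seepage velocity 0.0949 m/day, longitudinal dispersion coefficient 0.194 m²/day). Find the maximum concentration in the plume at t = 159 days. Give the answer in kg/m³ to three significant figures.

The peak of an instantaneous 1D plume sits at x = vt; there the Gaussian factor is 1 and C_max = M/(n_e·A·√(4πDt)), where n_e·A is the pore area the mass is dissolved in.
√(4πDt) = √(4π × 0.194 × 159) = 19.69 m, so C_max = 95.2/(0.21 × 105 × 19.69) = 0.219 kg/m³.

0.219 kg/m³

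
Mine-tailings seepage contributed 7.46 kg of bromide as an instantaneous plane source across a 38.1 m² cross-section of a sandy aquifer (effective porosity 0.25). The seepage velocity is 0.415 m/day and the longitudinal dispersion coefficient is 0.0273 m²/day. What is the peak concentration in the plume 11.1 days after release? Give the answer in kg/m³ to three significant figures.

0.401 kg/m³

The peak of an instantaneous 1D plume sits at x = vt; there the Gaussian factor is 1 and C_max = M/(n_e·A·√(4πDt)), where n_e·A is the pore area the mass is dissolved in.
√(4πDt) = √(4π × 0.0273 × 11.1) = 1.951 m, so C_max = 7.46/(0.25 × 38.1 × 1.951) = 0.401 kg/m³.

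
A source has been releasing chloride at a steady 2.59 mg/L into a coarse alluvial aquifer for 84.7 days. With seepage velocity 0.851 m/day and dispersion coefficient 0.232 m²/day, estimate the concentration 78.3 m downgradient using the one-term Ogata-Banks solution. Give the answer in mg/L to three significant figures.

0.416 mg/L

For a continuous step input, C/C₀ ≈ ½·erfc((x−vt)/(2√(Dt))).
vt = 0.851 × 84.7 = 72.0797 m and 2√(Dt) = 2√(0.232 × 84.7) = 8.866 m.
Argument (x−vt)/(2√(Dt)) = (78.3 − 72.0797)/8.866 = 0.7016; ½·erfc(0.7016) = 0.1605.
C = 2.59 × 0.1605 = 0.416 mg/L.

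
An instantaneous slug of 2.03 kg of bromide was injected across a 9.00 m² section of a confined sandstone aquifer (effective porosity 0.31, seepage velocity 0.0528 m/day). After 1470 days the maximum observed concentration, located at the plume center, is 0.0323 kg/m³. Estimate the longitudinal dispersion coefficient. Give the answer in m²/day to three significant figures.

At the plume center C_max = M/(n_e·A·√(4πDt)), so D = M²/(4πt·(n_e·A·C_max)²).
n_e·A·C_max = 0.31 × 9.00 × 0.0323 = 0.09012 kg/m.
D = 2.03²/(4π × 1470 × 0.09012²) = 0.0275 m²/day.

0.0275 m²/day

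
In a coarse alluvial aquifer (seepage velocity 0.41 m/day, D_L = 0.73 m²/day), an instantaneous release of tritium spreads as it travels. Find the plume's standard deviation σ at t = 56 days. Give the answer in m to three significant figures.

9.04 m

Dispersive spreading gives a Gaussian with σ² = 2Dt; advection only shifts the center.
σ = √(2 × 0.73 × 56) = 9.04 m.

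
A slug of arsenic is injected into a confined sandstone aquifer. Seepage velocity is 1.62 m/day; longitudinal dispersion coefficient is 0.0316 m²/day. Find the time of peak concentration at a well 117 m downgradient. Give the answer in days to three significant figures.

For the 1D instantaneous-source solution, setting ∂C/∂t = 0 at fixed x gives v²t² + 2Dt − x² = 0, so t = (√(D² + v²x²) − D)/v².
√(D² + v²x²) = √(0.0316² + 1.62² × 117²) = 189.5; v² = 2.6244.
t = (189.5 − 0.0316)/2.6244 = 72.2 days (vs. the pure-advection estimate x/v = 72.2 d).

72.2 days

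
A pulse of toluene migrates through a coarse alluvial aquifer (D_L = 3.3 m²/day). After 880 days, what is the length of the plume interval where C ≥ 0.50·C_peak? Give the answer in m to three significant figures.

179 m

The plume is Gaussian with σ = √(2Dt) = √(2 × 3.3 × 880) = 76.21 m.
C/C_peak = exp(−Δx²/(2σ²)) = 0.50 ⇒ Δx = σ·√(−2 ln 0.50) = 76.21 × 1.177 = 89.70 m.
Width = 2Δx = 179 m.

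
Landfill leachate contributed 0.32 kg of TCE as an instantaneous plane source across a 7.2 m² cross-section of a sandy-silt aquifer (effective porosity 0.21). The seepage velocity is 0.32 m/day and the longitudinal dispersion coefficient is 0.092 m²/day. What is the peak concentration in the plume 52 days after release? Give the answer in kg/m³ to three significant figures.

0.0273 kg/m³

The peak of an instantaneous 1D plume sits at x = vt; there the Gaussian factor is 1 and C_max = M/(n_e·A·√(4πDt)), where n_e·A is the pore area the mass is dissolved in.
√(4πDt) = √(4π × 0.092 × 52) = 7.754 m, so C_max = 0.32/(0.21 × 7.2 × 7.754) = 0.0273 kg/m³.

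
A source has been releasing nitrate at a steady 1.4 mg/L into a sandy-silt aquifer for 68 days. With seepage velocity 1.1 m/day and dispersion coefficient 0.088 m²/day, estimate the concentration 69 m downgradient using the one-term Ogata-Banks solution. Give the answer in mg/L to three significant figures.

1.33 mg/L

For a continuous step input, C/C₀ ≈ ½·erfc((x−vt)/(2√(Dt))).
vt = 1.1 × 68 = 74.8 m and 2√(Dt) = 2√(0.088 × 68) = 4.892 m.
Argument (x−vt)/(2√(Dt)) = (69 − 74.8)/4.892 = -1.186; ½·erfc(-1.186) = 0.9533.
C = 1.4 × 0.9533 = 1.33 mg/L.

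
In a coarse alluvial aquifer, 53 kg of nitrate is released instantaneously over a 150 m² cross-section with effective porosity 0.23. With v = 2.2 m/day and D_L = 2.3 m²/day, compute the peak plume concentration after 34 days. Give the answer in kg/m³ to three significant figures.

0.0490 kg/m³

The peak of an instantaneous 1D plume sits at x = vt; there the Gaussian factor is 1 and C_max = M/(n_e·A·√(4πDt)), where n_e·A is the pore area the mass is dissolved in.
√(4πDt) = √(4π × 2.3 × 34) = 31.35 m, so C_max = 53/(0.23 × 150 × 31.35) = 0.0490 kg/m³.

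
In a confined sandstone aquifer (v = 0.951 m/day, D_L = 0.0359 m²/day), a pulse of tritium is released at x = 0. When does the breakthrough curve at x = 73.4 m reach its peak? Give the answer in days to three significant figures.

For the 1D instantaneous-source solution, setting ∂C/∂t = 0 at fixed x gives v²t² + 2Dt − x² = 0, so t = (√(D² + v²x²) − D)/v².
√(D² + v²x²) = √(0.0359² + 0.951² × 73.4²) = 69.80; v² = 0.904401.
t = (69.80 − 0.0359)/0.904401 = 77.1 days (vs. the pure-advection estimate x/v = 77.2 d).

77.1 days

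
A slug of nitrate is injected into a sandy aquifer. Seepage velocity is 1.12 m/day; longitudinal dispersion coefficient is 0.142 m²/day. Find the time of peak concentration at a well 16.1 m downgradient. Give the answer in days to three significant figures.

For the 1D instantaneous-source solution, setting ∂C/∂t = 0 at fixed x gives v²t² + 2Dt − x² = 0, so t = (√(D² + v²x²) − D)/v².
√(D² + v²x²) = √(0.142² + 1.12² × 16.1²) = 18.03; v² = 1.2544.
t = (18.03 − 0.142)/1.2544 = 14.3 days (vs. the pure-advection estimate x/v = 14.4 d).

14.3 days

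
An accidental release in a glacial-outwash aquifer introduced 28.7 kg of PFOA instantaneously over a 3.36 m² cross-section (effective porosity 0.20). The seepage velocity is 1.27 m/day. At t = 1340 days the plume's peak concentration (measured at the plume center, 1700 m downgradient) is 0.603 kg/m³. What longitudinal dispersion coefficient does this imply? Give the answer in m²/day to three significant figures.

At the plume center C_max = M/(n_e·A·√(4πDt)), so D = M²/(4πt·(n_e·A·C_max)²).
n_e·A·C_max = 0.20 × 3.36 × 0.603 = 0.4052 kg/m.
D = 28.7²/(4π × 1340 × 0.4052²) = 0.298 m²/day.

0.298 m²/day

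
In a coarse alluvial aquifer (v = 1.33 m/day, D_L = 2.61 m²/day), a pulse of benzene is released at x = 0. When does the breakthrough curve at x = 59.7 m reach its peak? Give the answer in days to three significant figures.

For the 1D instantaneous-source solution, setting ∂C/∂t = 0 at fixed x gives v²t² + 2Dt − x² = 0, so t = (√(D² + v²x²) − D)/v².
√(D² + v²x²) = √(2.61² + 1.33² × 59.7²) = 79.44; v² = 1.7689.
t = (79.44 − 2.61)/1.7689 = 43.4 days (vs. the pure-advection estimate x/v = 44.9 d).

43.4 days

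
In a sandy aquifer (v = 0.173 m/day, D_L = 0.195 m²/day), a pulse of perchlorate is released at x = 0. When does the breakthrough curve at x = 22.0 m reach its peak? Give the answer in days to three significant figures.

121 days

For the 1D instantaneous-source solution, setting ∂C/∂t = 0 at fixed x gives v²t² + 2Dt − x² = 0, so t = (√(D² + v²x²) − D)/v².
√(D² + v²x²) = √(0.195² + 0.173² × 22.0²) = 3.811; v² = 0.029929.
t = (3.811 − 0.195)/0.029929 = 121 days (vs. the pure-advection estimate x/v = 127 d).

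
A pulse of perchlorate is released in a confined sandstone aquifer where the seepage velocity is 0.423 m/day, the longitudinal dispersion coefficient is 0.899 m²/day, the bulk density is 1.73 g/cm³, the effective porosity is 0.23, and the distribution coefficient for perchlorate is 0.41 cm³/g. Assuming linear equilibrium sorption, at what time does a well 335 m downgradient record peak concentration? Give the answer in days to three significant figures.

Retardation factor R = 1 + ρ_b·K_d/n = 1 + 1.73 × 0.41/0.23 = 4.084.
Sorption retards both mechanisms: v_R = v/R = 0.1036 m/day, D_R = D/R = 0.2201 m²/day.
Peak time from v_R²t² + 2D_R t − x² = 0: t = (√(D_R² + v_R²x²) − D_R)/v_R².
√(D_R² + v_R²x²) = √(0.2201² + 0.1036² × 335²) = 34.71; v_R² = 0.01073.
t = (34.71 − 0.2201)/0.01073 = 3210 days.

3210 days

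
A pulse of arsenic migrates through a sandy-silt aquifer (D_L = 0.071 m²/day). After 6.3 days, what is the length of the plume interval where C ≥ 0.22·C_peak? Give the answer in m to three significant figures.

The plume is Gaussian with σ = √(2Dt) = √(2 × 0.071 × 6.3) = 0.9458 m.
C/C_peak = exp(−Δx²/(2σ²)) = 0.22 ⇒ Δx = σ·√(−2 ln 0.22) = 0.9458 × 1.740 = 1.646 m.
Width = 2Δx = 3.29 m.

3.29 m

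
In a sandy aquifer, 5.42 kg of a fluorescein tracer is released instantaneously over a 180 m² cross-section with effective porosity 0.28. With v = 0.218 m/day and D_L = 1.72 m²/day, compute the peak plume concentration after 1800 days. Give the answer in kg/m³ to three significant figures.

The peak of an instantaneous 1D plume sits at x = vt; there the Gaussian factor is 1 and C_max = M/(n_e·A·√(4πDt)), where n_e·A is the pore area the mass is dissolved in.
√(4πDt) = √(4π × 1.72 × 1800) = 197.2 m, so C_max = 5.42/(0.28 × 180 × 197.2) = 0.000545 kg/m³.

0.000545 kg/m³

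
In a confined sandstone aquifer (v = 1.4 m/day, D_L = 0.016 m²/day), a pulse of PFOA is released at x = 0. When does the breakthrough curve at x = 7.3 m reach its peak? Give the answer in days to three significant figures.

5.21 days

For the 1D instantaneous-source solution, setting ∂C/∂t = 0 at fixed x gives v²t² + 2Dt − x² = 0, so t = (√(D² + v²x²) − D)/v².
√(D² + v²x²) = √(0.016² + 1.4² × 7.3²) = 10.22; v² = 1.96.
t = (10.22 − 0.016)/1.96 = 5.21 days (vs. the pure-advection estimate x/v = 5.21 d).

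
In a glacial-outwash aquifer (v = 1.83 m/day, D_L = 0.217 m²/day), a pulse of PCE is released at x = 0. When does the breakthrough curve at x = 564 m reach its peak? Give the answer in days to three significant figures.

For the 1D instantaneous-source solution, setting ∂C/∂t = 0 at fixed x gives v²t² + 2Dt − x² = 0, so t = (√(D² + v²x²) − D)/v².
√(D² + v²x²) = √(0.217² + 1.83² × 564²) = 1032; v² = 3.3489.
t = (1032 − 0.217)/3.3489 = 308 days (vs. the pure-advection estimate x/v = 308 d).

308 days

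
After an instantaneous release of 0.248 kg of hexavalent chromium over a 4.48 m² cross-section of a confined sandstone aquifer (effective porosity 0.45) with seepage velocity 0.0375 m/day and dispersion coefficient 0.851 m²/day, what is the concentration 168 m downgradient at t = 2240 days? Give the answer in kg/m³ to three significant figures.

0.000315 kg/m³

For an instantaneous plane source, C(x,t) = M/(n_e·A·√(4πDt)) · exp(−(x−vt)²/(4Dt)), with n_e·A the pore (flow) area.
Plume center vt = 0.0375 × 2240 = 84 m, so the well at 168 m is 84 m downgradient of the peak.
√(4πDt) = 154.8 m, giving peak height M/(n_e·A·√(4πDt)) = 0.248/(0.45 × 4.48 × 154.8) = 0.0007947 kg/m³.
(x−vt)²/(4Dt) = (84)²/(4 × 0.851 × 2240) = 0.9254; exp(−0.9254) = 0.3964.
C = 0.0007947 × 0.3964 = 0.000315 kg/m³.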